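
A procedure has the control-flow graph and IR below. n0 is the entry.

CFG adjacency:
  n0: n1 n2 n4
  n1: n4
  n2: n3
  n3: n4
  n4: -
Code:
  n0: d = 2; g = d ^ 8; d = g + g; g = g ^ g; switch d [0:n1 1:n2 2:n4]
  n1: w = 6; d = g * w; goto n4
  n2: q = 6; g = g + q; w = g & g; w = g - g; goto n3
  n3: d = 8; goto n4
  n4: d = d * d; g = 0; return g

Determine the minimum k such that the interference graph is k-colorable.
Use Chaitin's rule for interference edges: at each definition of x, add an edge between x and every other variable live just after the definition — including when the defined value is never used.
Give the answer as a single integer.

Answer: 2

Analysis:
Per-block:
  n0 def {d,g} use ∅
  n1 def {d,w} use {g}
  n2 def {g,q,w} use {g}
  n3 def {d} use ∅
  n4 def {d,g} use {d}

Liveness:
  n0 li=∅ lo={d,g}
  n1 li={g} lo={d}
  n2 li={g} lo=∅
  n3 li=∅ lo={d}
  n4 li={d} lo=∅

Interference:
  d↔{g}
  g↔{d,q,w}
  q↔{g}
  w↔{g}

Colouring:
  clique {d,g} ⇒ need ≥ 2
  assign d→R1 g→R0 q→R1 w→R1 — no edge inside a register ⇒ χ ≤ 2
  χ = 2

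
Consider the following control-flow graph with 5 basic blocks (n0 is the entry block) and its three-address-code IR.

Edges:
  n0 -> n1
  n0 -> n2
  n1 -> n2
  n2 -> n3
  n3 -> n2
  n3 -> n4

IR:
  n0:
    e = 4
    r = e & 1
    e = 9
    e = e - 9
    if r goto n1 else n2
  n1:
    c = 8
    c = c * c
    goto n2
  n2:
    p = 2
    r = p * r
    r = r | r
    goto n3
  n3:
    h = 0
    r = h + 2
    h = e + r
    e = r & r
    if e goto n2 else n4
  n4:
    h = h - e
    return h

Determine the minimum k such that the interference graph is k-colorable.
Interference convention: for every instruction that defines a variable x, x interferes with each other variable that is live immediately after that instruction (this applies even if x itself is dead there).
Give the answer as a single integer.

Answer: 3

Analysis:
Block summaries:
  n0: {e,r} / ∅
  n1: {c} / ∅
  n2: {p,r} / {r}
  n3: {e,h,r} / {e}
  n4: {h} / {e,h}

Liveness:
  n0: in=∅ out={e,r}
  n1: in={e,r} out={e,r}
  n2: in={e,r} out={e}
  n3: in={e} out={e,h,r}
  n4: in={e,h} out=∅

Conflict graph:
  c: {e,r}
  e: {c,h,p,r}
  h: {e,r}
  p: {e,r}
  r: {c,e,h,p}

Registers:
  clique {c,e,r} ⇒ need ≥ 3
  assign c→c2 e→c0 h→c2 p→c2 r→c1 — no edge inside a register ⇒ χ ≤ 3
  χ = 3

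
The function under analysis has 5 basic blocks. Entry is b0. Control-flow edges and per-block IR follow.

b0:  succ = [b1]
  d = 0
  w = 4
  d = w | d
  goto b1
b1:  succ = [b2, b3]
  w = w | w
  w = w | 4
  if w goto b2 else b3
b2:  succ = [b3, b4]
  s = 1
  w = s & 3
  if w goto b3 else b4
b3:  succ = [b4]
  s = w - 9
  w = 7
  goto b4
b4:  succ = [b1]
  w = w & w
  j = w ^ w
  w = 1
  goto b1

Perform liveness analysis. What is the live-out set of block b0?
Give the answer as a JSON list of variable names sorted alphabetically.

def/use:
  b0: def={d,w} ue=∅
  b1: def={w} ue={w}
  b2: def={s,w} ue=∅
  b3: def={s,w} ue={w}
  b4: def={j,w} ue={w}

Liveness:
  b0: in=∅ out={w}
  b1: in={w} out={w}
  b2: in=∅ out={w}
  b3: in={w} out={w}
  b4: in={w} out={w}

live-out(b0) = ["w"]

Answer: ["w"]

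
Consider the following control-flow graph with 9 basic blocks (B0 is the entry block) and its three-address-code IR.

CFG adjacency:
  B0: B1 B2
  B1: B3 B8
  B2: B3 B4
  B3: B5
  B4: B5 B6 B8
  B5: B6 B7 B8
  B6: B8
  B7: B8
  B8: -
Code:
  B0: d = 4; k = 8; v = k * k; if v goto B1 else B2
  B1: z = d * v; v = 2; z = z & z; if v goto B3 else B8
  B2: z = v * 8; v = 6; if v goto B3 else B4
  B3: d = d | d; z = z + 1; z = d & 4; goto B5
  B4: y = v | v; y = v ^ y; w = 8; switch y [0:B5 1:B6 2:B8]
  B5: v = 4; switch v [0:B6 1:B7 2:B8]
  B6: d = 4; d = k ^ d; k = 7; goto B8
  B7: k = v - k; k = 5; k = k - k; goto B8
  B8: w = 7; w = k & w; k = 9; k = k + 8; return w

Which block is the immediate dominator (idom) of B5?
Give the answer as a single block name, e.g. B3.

idom tree: B1←B0 B2←B0 B3←B0 B4←B2 B5←B0 B6←B0 B7←B5 B8←B0
Dom∩ at merges:
  B3: preds {B1,B2}: {B0,B1} ∩ {B0,B2} = {B0}; idom=B0
  B5: preds {B3,B4}: {B0,B3} ∩ {B0,B2,B4} = {B0}; idom=B0
  B6: preds {B4,B5}: {B0,B2,B4} ∩ {B0,B5} = {B0}; idom=B0
  B8: preds {B1,B4,B5,B6,B7}: {B0,B1} ∩ {B0,B2,B4} ∩ {B0,B5} ∩ {B0,B6} ∩ {B0,B5,B7} = {B0}; idom=B0

idom(B5) = B0

Answer: B0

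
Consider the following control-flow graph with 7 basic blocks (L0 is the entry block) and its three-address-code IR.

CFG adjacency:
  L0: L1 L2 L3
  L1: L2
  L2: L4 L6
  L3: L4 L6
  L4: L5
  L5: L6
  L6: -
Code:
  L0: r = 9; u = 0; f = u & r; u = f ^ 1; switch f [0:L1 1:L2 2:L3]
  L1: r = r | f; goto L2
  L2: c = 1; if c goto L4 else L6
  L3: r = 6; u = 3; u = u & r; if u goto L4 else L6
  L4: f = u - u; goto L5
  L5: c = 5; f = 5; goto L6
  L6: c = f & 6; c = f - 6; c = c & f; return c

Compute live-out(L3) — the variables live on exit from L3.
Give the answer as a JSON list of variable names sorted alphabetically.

def/use:
  L0 def {f,r,u} use ∅
  L1 def {r} use {f,r}
  L2 def {c} use ∅
  L3 def {r,u} use ∅
  L4 def {f} use {u}
  L5 def {c,f} use ∅
  L6 def {c} use {f}

Live sets:
  live L0: ∅→{f,r,u}
  live L1: {f,r,u}→{f,u}
  live L2: {f,u}→{f,u}
  live L3: {f}→{f,u}
  live L4: {u}→∅
  live L5: ∅→{f}
  live L6: {f}→∅

live-out(L3) = ["f", "u"]

Answer: ["f", "u"]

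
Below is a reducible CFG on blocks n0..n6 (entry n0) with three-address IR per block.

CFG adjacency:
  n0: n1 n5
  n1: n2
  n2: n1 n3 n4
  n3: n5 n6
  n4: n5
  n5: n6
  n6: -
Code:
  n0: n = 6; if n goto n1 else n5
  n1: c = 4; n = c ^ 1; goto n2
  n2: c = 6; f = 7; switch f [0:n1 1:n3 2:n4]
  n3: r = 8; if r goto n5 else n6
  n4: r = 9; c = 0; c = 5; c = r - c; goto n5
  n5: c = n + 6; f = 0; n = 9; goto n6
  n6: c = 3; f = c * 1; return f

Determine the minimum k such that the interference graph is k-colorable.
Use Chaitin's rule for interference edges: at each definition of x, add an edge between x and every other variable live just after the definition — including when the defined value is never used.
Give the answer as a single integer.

Per-block:
  n0: def={n} ue=∅
  n1: def={c,n} ue=∅
  n2: def={c,f} ue=∅
  n3: def={r} ue=∅
  n4: def={c,r} ue=∅
  n5: def={c,f,n} ue={n}
  n6: def={c,f} ue=∅

Live sets:
  live n0: ∅→{n}
  live n1: ∅→{n}
  live n2: {n}→{n}
  live n3: {n}→{n}
  live n4: {n}→{n}
  live n5: {n}→∅
  live n6: ∅→∅

Conflict graph:
  c↔{n,r}
  f↔{n}
  n↔{c,f,r}
  r↔{c,n}

Chromatic number:
  clique {c,n,r} ⇒ need ≥ 3
  assign c→c1 f→c1 n→c0 r→c2 — no edge inside a register ⇒ χ ≤ 3
  χ = 3

Answer: 3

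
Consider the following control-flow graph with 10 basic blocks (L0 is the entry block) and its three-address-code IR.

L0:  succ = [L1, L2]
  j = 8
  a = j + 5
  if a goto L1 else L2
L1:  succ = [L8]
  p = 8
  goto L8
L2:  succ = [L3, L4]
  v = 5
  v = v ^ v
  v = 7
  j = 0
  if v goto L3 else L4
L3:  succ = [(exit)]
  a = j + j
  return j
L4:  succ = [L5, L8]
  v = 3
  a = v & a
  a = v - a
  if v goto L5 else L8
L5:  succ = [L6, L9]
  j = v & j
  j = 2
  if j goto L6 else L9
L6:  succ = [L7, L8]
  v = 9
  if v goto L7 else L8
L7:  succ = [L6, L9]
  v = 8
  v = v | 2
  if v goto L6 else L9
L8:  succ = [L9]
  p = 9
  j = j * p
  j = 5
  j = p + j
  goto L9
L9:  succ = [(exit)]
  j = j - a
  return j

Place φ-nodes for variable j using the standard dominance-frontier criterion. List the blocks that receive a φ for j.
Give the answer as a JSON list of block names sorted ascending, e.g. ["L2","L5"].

Answer: ["L8", "L9"]

Working:
idom tree: L1←L0 L2←L0 L3←L2 L4←L2 L5←L4 L6←L5 L7←L6 L8←L0 L9←L0
Dom at joins:
  L6: preds {L5,L7}: {L0,L2,L4,L5} ∩ {L0,L2,L4,L5,L6,L7} = {L0,L2,L4,L5}; idom=L5
  L8: preds {L1,L4,L6}: {L0,L1} ∩ {L0,L2,L4} ∩ {L0,L2,L4,L5,L6} = {L0}; idom=L0
  L9: preds {L5,L7,L8}: {L0,L2,L4,L5} ∩ {L0,L2,L4,L5,L6,L7} ∩ {L0,L8} = {L0}; idom=L0

DF derivation:
  L6←L5: walk · to L5
  L6←L7: walk L7→L6 to L5
  L8←L1: walk L1 to L0
  L8←L4: walk L4→L2 to L0
  L8←L6: walk L6→L5→L4→L2 to L0
  L9←L5: walk L5→L4→L2 to L0
  L9←L7: walk L7→L6→L5→L4→L2 to L0
  L9←L8: walk L8 to L0
  DF(L0)=∅
  DF(L1)={L8}
  DF(L2)={L8,L9}
  DF(L3)=∅
  DF(L4)={L8,L9}
  DF(L5)={L8,L9}
  DF(L6)={L6,L8,L9}
  DF(L7)={L6,L9}
  DF(L8)={L9}
  DF(L9)=∅

φ for j: defs {L0,L2,L5,L8,L9}
  DF⁺ = {L8,L9}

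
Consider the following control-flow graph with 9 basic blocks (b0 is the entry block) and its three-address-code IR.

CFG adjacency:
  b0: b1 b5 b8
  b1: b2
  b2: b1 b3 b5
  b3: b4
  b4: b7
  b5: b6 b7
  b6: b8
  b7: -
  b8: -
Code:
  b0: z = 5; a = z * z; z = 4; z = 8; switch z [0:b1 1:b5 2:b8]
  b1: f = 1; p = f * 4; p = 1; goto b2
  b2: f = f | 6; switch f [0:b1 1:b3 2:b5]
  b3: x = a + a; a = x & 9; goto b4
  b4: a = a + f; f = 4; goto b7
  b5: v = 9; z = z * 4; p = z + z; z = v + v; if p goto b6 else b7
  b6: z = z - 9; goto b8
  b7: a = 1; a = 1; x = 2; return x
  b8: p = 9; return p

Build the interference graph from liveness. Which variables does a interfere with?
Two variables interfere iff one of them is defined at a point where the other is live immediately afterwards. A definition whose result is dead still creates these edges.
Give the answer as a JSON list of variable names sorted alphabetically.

def/use:
  b0: {a,z} / ∅
  b1: {f,p} / ∅
  b2: {f} / {f}
  b3: {a,x} / {a}
  b4: {a,f} / {a,f}
  b5: {p,v,z} / {z}
  b6: {z} / {z}
  b7: {a,x} / ∅
  b8: {p} / ∅

Backward fixpoint:
  b0: in=∅ out={a,z}
  b1: in={a,z} out={a,f,z}
  b2: in={a,f,z} out={a,f,z}
  b3: in={a,f} out={a,f}
  b4: in={a,f} out=∅
  b5: in={z} out={z}
  b6: in={z} out=∅
  b7: in=∅ out=∅
  b8: in=∅ out=∅

Conflict graph:
  a↔{f,p,z}
  f↔{a,p,x,z}
  p↔{a,f,v,z}
  v↔{p,z}
  x↔{f}
  z↔{a,f,p,v}

N(a) = ["f", "p", "z"]

Answer: ["f", "p", "z"]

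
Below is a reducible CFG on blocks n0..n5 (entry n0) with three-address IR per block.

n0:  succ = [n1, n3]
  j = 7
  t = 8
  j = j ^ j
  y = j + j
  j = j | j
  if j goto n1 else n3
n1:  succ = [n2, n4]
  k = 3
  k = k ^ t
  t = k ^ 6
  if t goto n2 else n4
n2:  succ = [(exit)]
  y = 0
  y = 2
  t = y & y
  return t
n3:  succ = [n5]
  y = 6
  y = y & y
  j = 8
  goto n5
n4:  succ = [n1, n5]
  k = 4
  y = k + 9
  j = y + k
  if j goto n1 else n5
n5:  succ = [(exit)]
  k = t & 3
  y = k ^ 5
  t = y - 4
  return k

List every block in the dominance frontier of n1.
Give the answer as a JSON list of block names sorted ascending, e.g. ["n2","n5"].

idom tree: n1←n0 n2←n1 n3←n0 n4←n1 n5←n0
Dom∩ at merges:
  n1: preds {n0,n4}: {n0} ∩ {n0,n1,n4} = {n0}; idom=n0
  n5: preds {n3,n4}: {n0,n3} ∩ {n0,n1,n4} = {n0}; idom=n0

Frontier:
  n1←n0: walk · to n0
  n1←n4: walk n4→n1 to n0
  n5←n3: walk n3 to n0
  n5←n4: walk n4→n1 to n0
  n0 → ∅
  n1 → {n1,n5}
  n2 → ∅
  n3 → {n5}
  n4 → {n1,n5}
  n5 → ∅

DF(n1) = ["n1", "n5"]

Answer: ["n1", "n5"]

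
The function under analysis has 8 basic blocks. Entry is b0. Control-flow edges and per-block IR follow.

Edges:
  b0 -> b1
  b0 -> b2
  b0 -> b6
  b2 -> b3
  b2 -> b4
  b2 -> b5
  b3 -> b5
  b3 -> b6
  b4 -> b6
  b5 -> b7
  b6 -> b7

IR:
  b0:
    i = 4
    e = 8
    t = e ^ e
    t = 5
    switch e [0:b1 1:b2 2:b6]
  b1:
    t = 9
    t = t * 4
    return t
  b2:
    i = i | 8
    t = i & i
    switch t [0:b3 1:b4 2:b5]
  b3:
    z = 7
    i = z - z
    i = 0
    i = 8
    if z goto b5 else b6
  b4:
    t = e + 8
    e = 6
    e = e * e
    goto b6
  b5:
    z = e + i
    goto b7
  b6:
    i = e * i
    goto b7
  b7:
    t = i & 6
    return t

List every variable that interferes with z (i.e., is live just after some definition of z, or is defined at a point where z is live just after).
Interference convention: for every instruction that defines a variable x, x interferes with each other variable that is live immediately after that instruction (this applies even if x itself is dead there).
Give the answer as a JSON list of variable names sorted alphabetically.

Block summaries:
  b0: def={e,i,t} ue=∅
  b1: def={t} ue=∅
  b2: def={i,t} ue={i}
  b3: def={i,z} ue=∅
  b4: def={e,t} ue={e}
  b5: def={z} ue={e,i}
  b6: def={i} ue={e,i}
  b7: def={t} ue={i}

Backward fixpoint:
  b0: in=∅ out={e,i}
  b1: in=∅ out=∅
  b2: in={e,i} out={e,i}
  b3: in={e} out={e,i}
  b4: in={e,i} out={e,i}
  b5: in={e,i} out={i}
  b6: in={e,i} out={i}
  b7: in={i} out=∅

Interference:
  e — {i,t,z}
  i — {e,t,z}
  t — {e,i}
  z — {e,i}

N(z) = ["e", "i"]

Answer: ["e", "i"]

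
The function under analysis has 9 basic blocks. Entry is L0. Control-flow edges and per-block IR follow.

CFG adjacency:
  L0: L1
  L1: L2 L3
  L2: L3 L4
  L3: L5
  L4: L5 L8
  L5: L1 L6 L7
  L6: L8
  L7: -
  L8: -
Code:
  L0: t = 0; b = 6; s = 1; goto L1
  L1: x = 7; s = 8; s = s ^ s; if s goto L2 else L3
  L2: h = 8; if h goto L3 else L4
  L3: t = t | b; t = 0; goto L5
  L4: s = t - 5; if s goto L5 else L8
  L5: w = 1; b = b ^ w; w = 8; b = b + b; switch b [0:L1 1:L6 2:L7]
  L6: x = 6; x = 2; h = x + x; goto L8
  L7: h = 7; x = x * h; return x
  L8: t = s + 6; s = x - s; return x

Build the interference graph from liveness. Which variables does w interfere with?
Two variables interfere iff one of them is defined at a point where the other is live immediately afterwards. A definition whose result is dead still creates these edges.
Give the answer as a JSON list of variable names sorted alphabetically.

def/use:
  L0 def {b,s,t} use ∅
  L1 def {s,x} use ∅
  L2 def {h} use ∅
  L3 def {t} use {b,t}
  L4 def {s} use {t}
  L5 def {b,w} use {b}
  L6 def {h,x} use ∅
  L7 def {h,x} use {x}
  L8 def {s,t} use {s,x}

Live sets:
  L0 li=∅ lo={b,t}
  L1 li={b,t} lo={b,s,t,x}
  L2 li={b,s,t,x} lo={b,s,t,x}
  L3 li={b,s,t,x} lo={b,s,t,x}
  L4 li={b,t,x} lo={b,s,t,x}
  L5 li={b,s,t,x} lo={b,s,t,x}
  L6 li={s} lo={s,x}
  L7 li={x} lo=∅
  L8 li={s,x} lo=∅

Conflict graph:
  b — {h,s,t,w,x}
  h — {b,s,t,x}
  s — {b,h,t,w,x}
  t — {b,h,s,w,x}
  w — {b,s,t,x}
  x — {b,h,s,t,w}

N(w) = ["b", "s", "t", "x"]

Answer: ["b", "s", "t", "x"]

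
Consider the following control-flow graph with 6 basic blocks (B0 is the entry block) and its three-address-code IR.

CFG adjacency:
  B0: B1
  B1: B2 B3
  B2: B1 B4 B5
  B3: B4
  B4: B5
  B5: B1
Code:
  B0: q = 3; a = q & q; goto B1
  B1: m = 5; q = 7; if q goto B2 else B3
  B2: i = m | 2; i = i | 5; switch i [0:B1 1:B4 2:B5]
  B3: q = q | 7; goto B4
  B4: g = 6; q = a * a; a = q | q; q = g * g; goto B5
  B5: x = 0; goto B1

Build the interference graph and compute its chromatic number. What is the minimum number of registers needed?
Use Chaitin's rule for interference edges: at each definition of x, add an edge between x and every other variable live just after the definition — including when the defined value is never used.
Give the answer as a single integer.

Answer: 3

Derivation:
Per-block:
  B0: {a,q} / ∅
  B1: {m,q} / ∅
  B2: {i} / {m}
  B3: {q} / {q}
  B4: {a,g,q} / {a}
  B5: {x} / ∅

Liveness:
  live B0: ∅→{a}
  live B1: {a}→{a,m,q}
  live B2: {a,m}→{a}
  live B3: {a,q}→{a}
  live B4: {a}→{a}
  live B5: {a}→{a}

Interference:
  a: {g,i,m,q,x}
  g: {a,q}
  i: {a}
  m: {a,q}
  q: {a,g,m}
  x: {a}

Chromatic number:
  {a,g,q} pairwise interfere (3-clique) ⇒ χ ≥ 3
  3-colouring: r0={a}  r1={i,q,x}  r2={g,m}
  χ = 3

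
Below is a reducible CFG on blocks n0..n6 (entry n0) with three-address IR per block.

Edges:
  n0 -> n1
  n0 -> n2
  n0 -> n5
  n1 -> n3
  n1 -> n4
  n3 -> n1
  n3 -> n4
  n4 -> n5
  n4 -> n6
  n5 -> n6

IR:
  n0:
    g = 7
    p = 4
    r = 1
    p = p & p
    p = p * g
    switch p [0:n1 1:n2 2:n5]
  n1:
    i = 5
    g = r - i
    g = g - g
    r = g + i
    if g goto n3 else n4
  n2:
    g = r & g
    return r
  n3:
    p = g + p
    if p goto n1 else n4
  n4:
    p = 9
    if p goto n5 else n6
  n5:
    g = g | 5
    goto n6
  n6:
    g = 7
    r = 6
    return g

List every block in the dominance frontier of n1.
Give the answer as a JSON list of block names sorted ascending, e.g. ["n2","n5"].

idom tree: n1←n0 n2←n0 n3←n1 n4←n1 n5←n0 n6←n0
Dom at joins:
  n1: preds {n0,n3}: {n0} ∩ {n0,n1,n3} = {n0}; idom=n0
  n4: preds {n1,n3}: {n0,n1} ∩ {n0,n1,n3} = {n0,n1}; idom=n1
  n5: preds {n0,n4}: {n0} ∩ {n0,n1,n4} = {n0}; idom=n0
  n6: preds {n4,n5}: {n0,n1,n4} ∩ {n0,n5} = {n0}; idom=n0

DF walk-up:
  join n1 pred n0: · stop@n0
  join n1 pred n3: n3→n1 stop@n0
  join n4 pred n1: · stop@n1
  join n4 pred n3: n3 stop@n1
  join n5 pred n0: · stop@n0
  join n5 pred n4: n4→n1 stop@n0
  join n6 pred n4: n4→n1 stop@n0
  join n6 pred n5: n5 stop@n0
  n0 → ∅
  n1 → {n1,n5,n6}
  n2 → ∅
  n3 → {n1,n4}
  n4 → {n5,n6}
  n5 → {n6}
  n6 → ∅

DF(n1) = ["n1", "n5", "n6"]

Answer: ["n1", "n5", "n6"]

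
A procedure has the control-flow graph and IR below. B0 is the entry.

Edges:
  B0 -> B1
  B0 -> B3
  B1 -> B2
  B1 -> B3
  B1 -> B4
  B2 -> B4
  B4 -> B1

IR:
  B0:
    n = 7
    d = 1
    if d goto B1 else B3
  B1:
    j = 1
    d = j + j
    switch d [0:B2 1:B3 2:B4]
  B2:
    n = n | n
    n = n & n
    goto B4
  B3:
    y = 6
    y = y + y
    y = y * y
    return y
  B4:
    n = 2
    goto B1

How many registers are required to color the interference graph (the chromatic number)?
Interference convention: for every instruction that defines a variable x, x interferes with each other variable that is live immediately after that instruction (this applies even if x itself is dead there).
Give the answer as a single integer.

Answer: 2

Working:
Block summaries:
  B0: {d,n} / ∅
  B1: {d,j} / ∅
  B2: {n} / {n}
  B3: {y} / ∅
  B4: {n} / ∅

Live sets:
  B0: in=∅ out={n}
  B1: in={n} out={n}
  B2: in={n} out=∅
  B3: in=∅ out=∅
  B4: in=∅ out={n}

Interference:
  d↔{n}
  j↔{n}
  n↔{d,j}
  y↔∅

Registers:
  {d,n} pairwise interfere (2-clique) ⇒ χ ≥ 2
  2-colouring: R0={n,y}  R1={d,j}
  χ = 2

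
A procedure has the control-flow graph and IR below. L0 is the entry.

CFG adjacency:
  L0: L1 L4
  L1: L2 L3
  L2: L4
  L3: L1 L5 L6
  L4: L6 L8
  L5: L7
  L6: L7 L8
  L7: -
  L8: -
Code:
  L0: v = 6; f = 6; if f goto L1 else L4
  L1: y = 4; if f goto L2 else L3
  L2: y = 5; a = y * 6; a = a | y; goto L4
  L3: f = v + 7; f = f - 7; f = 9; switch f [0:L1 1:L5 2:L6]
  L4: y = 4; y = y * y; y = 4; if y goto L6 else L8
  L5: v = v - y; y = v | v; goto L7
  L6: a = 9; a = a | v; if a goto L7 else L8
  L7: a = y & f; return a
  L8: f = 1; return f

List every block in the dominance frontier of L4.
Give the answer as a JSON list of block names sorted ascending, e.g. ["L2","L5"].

idom tree: L1←L0 L2←L1 L3←L1 L4←L0 L5←L3 L6←L0 L7←L0 L8←L0
Join-block Dom:
  L1: preds {L0,L3}: {L0} ∩ {L0,L1,L3} = {L0}; idom=L0
  L4: preds {L0,L2}: {L0} ∩ {L0,L1,L2} = {L0}; idom=L0
  L6: preds {L3,L4}: {L0,L1,L3} ∩ {L0,L4} = {L0}; idom=L0
  L7: preds {L5,L6}: {L0,L1,L3,L5} ∩ {L0,L6} = {L0}; idom=L0
  L8: preds {L4,L6}: {L0,L4} ∩ {L0,L6} = {L0}; idom=L0

DF walk-up:
  L1←L0: walk · to L0
  L1←L3: walk L3→L1 to L0
  L4←L0: walk · to L0
  L4←L2: walk L2→L1 to L0
  L6←L3: walk L3→L1 to L0
  L6←L4: walk L4 to L0
  L7←L5: walk L5→L3→L1 to L0
  L7←L6: walk L6 to L0
  L8←L4: walk L4 to L0
  L8←L6: walk L6 to L0
  L0 → ∅
  L1 → {L1,L4,L6,L7}
  L2 → {L4}
  L3 → {L1,L6,L7}
  L4 → {L6,L8}
  L5 → {L7}
  L6 → {L7,L8}
  L7 → ∅
  L8 → ∅

DF(L4) = ["L6", "L8"]

Answer: ["L6", "L8"]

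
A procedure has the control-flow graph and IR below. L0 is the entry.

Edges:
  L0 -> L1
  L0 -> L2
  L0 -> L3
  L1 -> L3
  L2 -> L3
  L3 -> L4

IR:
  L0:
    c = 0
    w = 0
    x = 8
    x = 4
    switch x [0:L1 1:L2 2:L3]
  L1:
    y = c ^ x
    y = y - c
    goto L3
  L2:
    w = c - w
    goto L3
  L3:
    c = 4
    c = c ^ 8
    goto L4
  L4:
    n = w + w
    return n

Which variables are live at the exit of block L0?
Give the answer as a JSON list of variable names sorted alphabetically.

Per-block:
  L0 def {c,w,x} use ∅
  L1 def {y} use {c,x}
  L2 def {w} use {c,w}
  L3 def {c} use ∅
  L4 def {n} use {w}

Backward fixpoint:
  L0: in=∅ out={c,w,x}
  L1: in={c,w,x} out={w}
  L2: in={c,w} out={w}
  L3: in={w} out={w}
  L4: in={w} out=∅

live-out(L0) = ["c", "w", "x"]

Answer: ["c", "w", "x"]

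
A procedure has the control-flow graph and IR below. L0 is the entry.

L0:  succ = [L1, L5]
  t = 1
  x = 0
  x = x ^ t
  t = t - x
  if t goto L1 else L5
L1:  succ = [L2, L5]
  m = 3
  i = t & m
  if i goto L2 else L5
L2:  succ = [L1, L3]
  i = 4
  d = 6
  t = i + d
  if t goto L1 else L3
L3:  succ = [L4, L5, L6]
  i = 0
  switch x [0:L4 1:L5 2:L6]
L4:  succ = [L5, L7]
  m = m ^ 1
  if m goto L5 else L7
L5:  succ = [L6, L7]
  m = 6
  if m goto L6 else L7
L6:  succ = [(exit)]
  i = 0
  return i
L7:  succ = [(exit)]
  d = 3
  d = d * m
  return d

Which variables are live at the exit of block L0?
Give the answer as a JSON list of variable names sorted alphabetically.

Answer: ["t", "x"]

Derivation:
def/use:
  L0 def {t,x} use ∅
  L1 def {i,m} use {t}
  L2 def {d,i,t} use ∅
  L3 def {i} use {x}
  L4 def {m} use {m}
  L5 def {m} use ∅
  L6 def {i} use ∅
  L7 def {d} use {m}

Backward fixpoint:
  live L0: ∅→{t,x}
  live L1: {t,x}→{m,x}
  live L2: {m,x}→{m,t,x}
  live L3: {m,x}→{m}
  live L4: {m}→{m}
  live L5: ∅→{m}
  live L6: ∅→∅
  live L7: {m}→∅

live-out(L0) = ["t", "x"]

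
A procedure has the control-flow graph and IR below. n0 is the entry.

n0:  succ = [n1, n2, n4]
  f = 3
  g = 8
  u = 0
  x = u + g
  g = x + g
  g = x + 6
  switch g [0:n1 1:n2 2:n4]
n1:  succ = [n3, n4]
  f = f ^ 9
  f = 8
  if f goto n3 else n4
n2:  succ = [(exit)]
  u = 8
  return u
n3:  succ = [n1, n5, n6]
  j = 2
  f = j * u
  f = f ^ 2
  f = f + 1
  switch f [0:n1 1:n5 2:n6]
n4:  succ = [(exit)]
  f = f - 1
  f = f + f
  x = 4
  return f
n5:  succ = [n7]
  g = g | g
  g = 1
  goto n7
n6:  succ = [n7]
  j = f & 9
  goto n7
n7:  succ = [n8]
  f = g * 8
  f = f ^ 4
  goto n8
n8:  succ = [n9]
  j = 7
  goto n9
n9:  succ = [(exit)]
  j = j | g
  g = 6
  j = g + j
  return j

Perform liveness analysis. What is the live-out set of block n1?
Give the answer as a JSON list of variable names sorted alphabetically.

Answer: ["f", "g", "u"]

Derivation:
Per-block:
  n0: def={f,g,u,x} ue=∅
  n1: def={f} ue={f}
  n2: def={u} ue=∅
  n3: def={f,j} ue={u}
  n4: def={f,x} ue={f}
  n5: def={g} ue={g}
  n6: def={j} ue={f}
  n7: def={f} ue={g}
  n8: def={j} ue=∅
  n9: def={g,j} ue={g,j}

Backward fixpoint:
  n0 li=∅ lo={f,g,u}
  n1 li={f,g,u} lo={f,g,u}
  n2 li=∅ lo=∅
  n3 li={g,u} lo={f,g,u}
  n4 li={f} lo=∅
  n5 li={g} lo={g}
  n6 li={f,g} lo={g}
  n7 li={g} lo={g}
  n8 li={g} lo={g,j}
  n9 li={g,j} lo=∅

live-out(n1) = ["f", "g", "u"]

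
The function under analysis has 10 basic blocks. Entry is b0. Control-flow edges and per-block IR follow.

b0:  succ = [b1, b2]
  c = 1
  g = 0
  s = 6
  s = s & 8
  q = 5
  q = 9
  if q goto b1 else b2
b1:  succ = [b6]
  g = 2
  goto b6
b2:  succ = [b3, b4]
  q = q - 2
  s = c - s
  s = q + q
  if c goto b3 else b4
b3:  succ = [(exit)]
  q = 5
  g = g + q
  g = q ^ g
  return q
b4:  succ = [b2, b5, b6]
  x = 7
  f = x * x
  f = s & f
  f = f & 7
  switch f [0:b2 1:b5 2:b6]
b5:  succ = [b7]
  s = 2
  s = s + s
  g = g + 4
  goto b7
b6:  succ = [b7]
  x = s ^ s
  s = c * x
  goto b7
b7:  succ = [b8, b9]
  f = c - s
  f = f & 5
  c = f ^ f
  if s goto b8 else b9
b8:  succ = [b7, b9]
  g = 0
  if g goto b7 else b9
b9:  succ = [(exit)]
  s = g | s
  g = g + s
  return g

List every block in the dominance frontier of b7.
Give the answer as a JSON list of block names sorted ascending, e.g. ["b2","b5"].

idom tree: b1←b0 b2←b0 b3←b2 b4←b2 b5←b4 b6←b0 b7←b0 b8←b7 b9←b7
Dom at joins:
  b2: preds {b0,b4}: {b0} ∩ {b0,b2,b4} = {b0}; idom=b0
  b6: preds {b1,b4}: {b0,b1} ∩ {b0,b2,b4} = {b0}; idom=b0
  b7: preds {b5,b6,b8}: {b0,b2,b4,b5} ∩ {b0,b6} ∩ {b0,b7,b8} = {b0}; idom=b0
  b9: preds {b7,b8}: {b0,b7} ∩ {b0,b7,b8} = {b0,b7}; idom=b7

DF derivation:
  join b2 pred b0: · stop@b0
  join b2 pred b4: b4→b2 stop@b0
  join b6 pred b1: b1 stop@b0
  join b6 pred b4: b4→b2 stop@b0
  join b7 pred b5: b5→b4→b2 stop@b0
  join b7 pred b6: b6 stop@b0
  join b7 pred b8: b8→b7 stop@b0
  join b9 pred b7: · stop@b7
  join b9 pred b8: b8 stop@b7
  b0: DF=∅
  b1: DF={b6}
  b2: DF={b2,b6,b7}
  b3: DF=∅
  b4: DF={b2,b6,b7}
  b5: DF={b7}
  b6: DF={b7}
  b7: DF={b7}
  b8: DF={b7,b9}
  b9: DF=∅

DF(b7) = ["b7"]

Answer: ["b7"]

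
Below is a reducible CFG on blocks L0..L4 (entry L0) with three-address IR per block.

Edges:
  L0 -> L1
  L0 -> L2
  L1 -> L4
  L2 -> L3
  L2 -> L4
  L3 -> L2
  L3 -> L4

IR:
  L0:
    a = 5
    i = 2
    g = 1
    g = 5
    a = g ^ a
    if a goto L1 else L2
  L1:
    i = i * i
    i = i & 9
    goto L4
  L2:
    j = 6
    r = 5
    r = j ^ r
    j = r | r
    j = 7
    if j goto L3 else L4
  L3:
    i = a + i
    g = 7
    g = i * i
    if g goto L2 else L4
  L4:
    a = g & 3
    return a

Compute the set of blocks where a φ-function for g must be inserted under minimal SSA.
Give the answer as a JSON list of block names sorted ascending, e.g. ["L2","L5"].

Answer: ["L2", "L4"]

Working:
idom tree: L1←L0 L2←L0 L3←L2 L4←L0
Dom∩ at merges:
  L2: preds {L0,L3}: {L0} ∩ {L0,L2,L3} = {L0}; idom=L0
  L4: preds {L1,L2,L3}: {L0,L1} ∩ {L0,L2} ∩ {L0,L2,L3} = {L0}; idom=L0

Frontier:
  L2←L0: walk · to L0
  L2←L3: walk L3→L2 to L0
  L4←L1: walk L1 to L0
  L4←L2: walk L2 to L0
  L4←L3: walk L3→L2 to L0
  L0: DF=∅
  L1: DF={L4}
  L2: DF={L2,L4}
  L3: DF={L2,L4}
  L4: DF=∅

φ for g: defs {L0,L3}
  DF⁺ = {L2,L4}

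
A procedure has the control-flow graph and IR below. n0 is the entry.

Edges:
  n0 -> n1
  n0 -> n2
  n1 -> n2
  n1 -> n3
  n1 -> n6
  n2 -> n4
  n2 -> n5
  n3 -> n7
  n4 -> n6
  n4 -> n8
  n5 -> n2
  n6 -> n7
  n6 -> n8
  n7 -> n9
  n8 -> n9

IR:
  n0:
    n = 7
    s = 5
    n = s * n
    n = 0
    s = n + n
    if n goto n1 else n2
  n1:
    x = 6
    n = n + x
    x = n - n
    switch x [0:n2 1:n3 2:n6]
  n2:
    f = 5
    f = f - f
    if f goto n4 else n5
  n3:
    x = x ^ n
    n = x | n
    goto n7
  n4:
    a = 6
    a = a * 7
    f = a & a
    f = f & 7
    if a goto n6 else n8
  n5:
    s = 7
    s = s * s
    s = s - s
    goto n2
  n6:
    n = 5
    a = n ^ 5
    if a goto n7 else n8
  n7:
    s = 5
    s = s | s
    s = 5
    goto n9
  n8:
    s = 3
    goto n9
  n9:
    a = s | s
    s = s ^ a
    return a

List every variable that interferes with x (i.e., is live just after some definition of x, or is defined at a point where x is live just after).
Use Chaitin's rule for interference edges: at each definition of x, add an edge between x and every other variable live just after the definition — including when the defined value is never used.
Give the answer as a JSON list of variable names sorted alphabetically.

def/use:
  n0 def {n,s} use ∅
  n1 def {n,x} use {n}
  n2 def {f} use ∅
  n3 def {n,x} use {n,x}
  n4 def {a,f} use ∅
  n5 def {s} use ∅
  n6 def {a,n} use ∅
  n7 def {s} use ∅
  n8 def {s} use ∅
  n9 def {a,s} use {s}

Liveness:
  n0 li=∅ lo={n}
  n1 li={n} lo={n,x}
  n2 li=∅ lo=∅
  n3 li={n,x} lo=∅
  n4 li=∅ lo=∅
  n5 li=∅ lo=∅
  n6 li=∅ lo=∅
  n7 li=∅ lo={s}
  n8 li=∅ lo={s}
  n9 li={s} lo=∅

Conflict graph:
  a↔{f,s}
  f↔{a}
  n↔{s,x}
  s↔{a,n}
  x↔{n}

N(x) = ["n"]

Answer: ["n"]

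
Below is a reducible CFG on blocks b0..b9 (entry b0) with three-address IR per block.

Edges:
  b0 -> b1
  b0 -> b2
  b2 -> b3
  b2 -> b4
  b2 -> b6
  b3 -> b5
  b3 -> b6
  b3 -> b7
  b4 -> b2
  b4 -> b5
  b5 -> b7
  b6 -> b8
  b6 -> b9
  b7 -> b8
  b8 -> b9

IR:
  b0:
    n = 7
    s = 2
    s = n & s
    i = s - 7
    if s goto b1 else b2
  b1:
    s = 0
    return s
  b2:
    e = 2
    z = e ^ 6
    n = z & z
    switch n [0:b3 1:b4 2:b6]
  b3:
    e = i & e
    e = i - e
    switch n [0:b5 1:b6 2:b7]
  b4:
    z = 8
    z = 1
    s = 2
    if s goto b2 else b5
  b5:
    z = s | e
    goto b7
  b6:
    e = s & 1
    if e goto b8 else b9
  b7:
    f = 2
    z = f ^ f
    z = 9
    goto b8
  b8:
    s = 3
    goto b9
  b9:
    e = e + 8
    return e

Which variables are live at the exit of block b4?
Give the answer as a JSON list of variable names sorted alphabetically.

Block summaries:
  b0: def={i,n,s} ue=∅
  b1: def={s} ue=∅
  b2: def={e,n,z} ue=∅
  b3: def={e} ue={e,i,n}
  b4: def={s,z} ue=∅
  b5: def={z} ue={e,s}
  b6: def={e} ue={s}
  b7: def={f,z} ue=∅
  b8: def={s} ue=∅
  b9: def={e} ue={e}

Liveness:
  live b0: ∅→{i,s}
  live b1: ∅→∅
  live b2: {i,s}→{e,i,n,s}
  live b3: {e,i,n,s}→{e,s}
  live b4: {e,i}→{e,i,s}
  live b5: {e,s}→{e}
  live b6: {s}→{e}
  live b7: {e}→{e}
  live b8: {e}→{e}
  live b9: {e}→∅

live-out(b4) = ["e", "i", "s"]

Answer: ["e", "i", "s"]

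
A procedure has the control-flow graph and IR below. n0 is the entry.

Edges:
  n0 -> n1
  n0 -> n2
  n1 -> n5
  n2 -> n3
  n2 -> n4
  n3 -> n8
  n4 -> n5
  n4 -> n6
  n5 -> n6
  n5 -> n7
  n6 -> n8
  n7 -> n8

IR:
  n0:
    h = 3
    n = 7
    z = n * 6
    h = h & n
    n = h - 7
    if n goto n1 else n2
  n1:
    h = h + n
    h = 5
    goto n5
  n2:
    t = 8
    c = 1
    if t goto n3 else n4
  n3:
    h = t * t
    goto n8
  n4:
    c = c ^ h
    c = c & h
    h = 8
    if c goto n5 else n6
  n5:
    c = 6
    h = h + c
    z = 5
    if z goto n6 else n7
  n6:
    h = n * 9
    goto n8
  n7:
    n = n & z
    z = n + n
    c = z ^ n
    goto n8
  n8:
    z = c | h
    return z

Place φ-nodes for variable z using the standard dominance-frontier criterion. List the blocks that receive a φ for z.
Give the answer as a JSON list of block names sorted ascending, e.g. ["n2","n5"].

Answer: ["n6", "n8"]

Working:
idom tree: n1←n0 n2←n0 n3←n2 n4←n2 n5←n0 n6←n0 n7←n5 n8←n0
Dom at joins:
  n5: preds {n1,n4}: {n0,n1} ∩ {n0,n2,n4} = {n0}; idom=n0
  n6: preds {n4,n5}: {n0,n2,n4} ∩ {n0,n5} = {n0}; idom=n0
  n8: preds {n3,n6,n7}: {n0,n2,n3} ∩ {n0,n6} ∩ {n0,n5,n7} = {n0}; idom=n0

DF derivation:
  join n5 pred n1: n1 stop@n0
  join n5 pred n4: n4→n2 stop@n0
  join n6 pred n4: n4→n2 stop@n0
  join n6 pred n5: n5 stop@n0
  join n8 pred n3: n3→n2 stop@n0
  join n8 pred n6: n6 stop@n0
  join n8 pred n7: n7→n5 stop@n0
  n0 → ∅
  n1 → {n5}
  n2 → {n5,n6,n8}
  n3 → {n8}
  n4 → {n5,n6}
  n5 → {n6,n8}
  n6 → {n8}
  n7 → {n8}
  n8 → ∅

φ for z: defs {n0,n5,n7,n8}
  DF⁺ = {n6,n8}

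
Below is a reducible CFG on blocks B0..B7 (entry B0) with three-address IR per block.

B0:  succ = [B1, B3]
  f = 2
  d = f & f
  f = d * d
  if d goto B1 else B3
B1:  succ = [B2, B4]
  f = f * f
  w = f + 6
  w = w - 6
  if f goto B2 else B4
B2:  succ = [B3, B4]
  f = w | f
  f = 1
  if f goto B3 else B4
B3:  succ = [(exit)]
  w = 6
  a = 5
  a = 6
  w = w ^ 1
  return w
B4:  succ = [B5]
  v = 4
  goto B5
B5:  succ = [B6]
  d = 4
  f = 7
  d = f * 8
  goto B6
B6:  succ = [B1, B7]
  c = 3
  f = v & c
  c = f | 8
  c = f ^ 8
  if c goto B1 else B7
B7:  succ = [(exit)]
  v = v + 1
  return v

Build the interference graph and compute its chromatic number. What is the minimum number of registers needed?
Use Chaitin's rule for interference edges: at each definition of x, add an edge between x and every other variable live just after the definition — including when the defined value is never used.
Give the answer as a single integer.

Per-block:
  B0: def={d,f} ue=∅
  B1: def={f,w} ue={f}
  B2: def={f} ue={f,w}
  B3: def={a,w} ue=∅
  B4: def={v} ue=∅
  B5: def={d,f} ue=∅
  B6: def={c,f} ue={v}
  B7: def={v} ue={v}

Backward fixpoint:
  live B0: ∅→{f}
  live B1: {f}→{f,w}
  live B2: {f,w}→∅
  live B3: ∅→∅
  live B4: ∅→{v}
  live B5: {v}→{v}
  live B6: {v}→{f,v}
  live B7: {v}→∅

Interfere edges:
  a: {w}
  c: {f,v}
  d: {f,v}
  f: {c,d,v,w}
  v: {c,d,f}
  w: {a,f}

Colouring:
  lower bound: {c,f,v} mutually conflict ⇒ χ ≥ 3
  assign a→c0 c→c2 d→c2 f→c0 v→c1 w→c1 — no edge inside a register ⇒ χ ≤ 3
  χ = 3

Answer: 3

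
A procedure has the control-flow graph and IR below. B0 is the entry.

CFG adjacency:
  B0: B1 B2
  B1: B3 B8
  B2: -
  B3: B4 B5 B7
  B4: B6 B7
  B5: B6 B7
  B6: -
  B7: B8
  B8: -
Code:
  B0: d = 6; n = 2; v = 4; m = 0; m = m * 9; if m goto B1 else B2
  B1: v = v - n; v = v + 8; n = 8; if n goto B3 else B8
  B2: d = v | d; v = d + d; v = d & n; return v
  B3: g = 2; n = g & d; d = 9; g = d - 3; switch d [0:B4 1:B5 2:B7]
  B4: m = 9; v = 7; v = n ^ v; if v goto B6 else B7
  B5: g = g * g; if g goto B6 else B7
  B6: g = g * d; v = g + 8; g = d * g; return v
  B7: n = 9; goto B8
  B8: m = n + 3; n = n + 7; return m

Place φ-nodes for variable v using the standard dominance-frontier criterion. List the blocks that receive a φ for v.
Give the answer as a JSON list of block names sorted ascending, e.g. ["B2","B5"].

Answer: ["B6", "B7", "B8"]

Derivation:
idom tree: B1←B0 B2←B0 B3←B1 B4←B3 B5←B3 B6←B3 B7←B3 B8←B1
Dom at joins:
  B6: preds {B4,B5}: {B0,B1,B3,B4} ∩ {B0,B1,B3,B5} = {B0,B1,B3}; idom=B3
  B7: preds {B3,B4,B5}: {B0,B1,B3} ∩ {B0,B1,B3,B4} ∩ {B0,B1,B3,B5} = {B0,B1,B3}; idom=B3
  B8: preds {B1,B7}: {B0,B1} ∩ {B0,B1,B3,B7} = {B0,B1}; idom=B1

DF walk-up:
  B6←B4: walk B4 to B3
  B6←B5: walk B5 to B3
  B7←B3: walk · to B3
  B7←B4: walk B4 to B3
  B7←B5: walk B5 to B3
  B8←B1: walk · to B1
  B8←B7: walk B7→B3 to B1
  DF(B0)=∅
  DF(B1)=∅
  DF(B2)=∅
  DF(B3)={B8}
  DF(B4)={B6,B7}
  DF(B5)={B6,B7}
  DF(B6)=∅
  DF(B7)={B8}
  DF(B8)=∅

φ for v: defs {B0,B1,B2,B4,B6}
  DF⁺ = {B6,B7,B8}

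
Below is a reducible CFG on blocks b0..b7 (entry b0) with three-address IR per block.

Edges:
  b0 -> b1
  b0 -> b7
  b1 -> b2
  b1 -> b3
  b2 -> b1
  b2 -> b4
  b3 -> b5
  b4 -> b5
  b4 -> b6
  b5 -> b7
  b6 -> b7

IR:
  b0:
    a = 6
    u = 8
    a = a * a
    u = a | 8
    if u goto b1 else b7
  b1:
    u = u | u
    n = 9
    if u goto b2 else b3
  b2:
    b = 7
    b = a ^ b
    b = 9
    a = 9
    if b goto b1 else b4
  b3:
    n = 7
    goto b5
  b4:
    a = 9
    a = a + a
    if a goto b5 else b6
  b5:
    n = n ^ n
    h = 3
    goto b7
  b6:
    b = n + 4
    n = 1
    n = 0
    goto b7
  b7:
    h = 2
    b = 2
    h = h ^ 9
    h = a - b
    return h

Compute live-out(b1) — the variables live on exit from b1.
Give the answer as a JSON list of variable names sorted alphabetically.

def/use:
  b0 def {a,u} use ∅
  b1 def {n,u} use {u}
  b2 def {a,b} use {a}
  b3 def {n} use ∅
  b4 def {a} use ∅
  b5 def {h,n} use {n}
  b6 def {b,n} use {n}
  b7 def {b,h} use {a}

Live sets:
  live b0: ∅→{a,u}
  live b1: {a,u}→{a,n,u}
  live b2: {a,n,u}→{a,n,u}
  live b3: {a}→{a,n}
  live b4: {n}→{a,n}
  live b5: {a,n}→{a}
  live b6: {a,n}→{a}
  live b7: {a}→∅

live-out(b1) = ["a", "n", "u"]

Answer: ["a", "n", "u"]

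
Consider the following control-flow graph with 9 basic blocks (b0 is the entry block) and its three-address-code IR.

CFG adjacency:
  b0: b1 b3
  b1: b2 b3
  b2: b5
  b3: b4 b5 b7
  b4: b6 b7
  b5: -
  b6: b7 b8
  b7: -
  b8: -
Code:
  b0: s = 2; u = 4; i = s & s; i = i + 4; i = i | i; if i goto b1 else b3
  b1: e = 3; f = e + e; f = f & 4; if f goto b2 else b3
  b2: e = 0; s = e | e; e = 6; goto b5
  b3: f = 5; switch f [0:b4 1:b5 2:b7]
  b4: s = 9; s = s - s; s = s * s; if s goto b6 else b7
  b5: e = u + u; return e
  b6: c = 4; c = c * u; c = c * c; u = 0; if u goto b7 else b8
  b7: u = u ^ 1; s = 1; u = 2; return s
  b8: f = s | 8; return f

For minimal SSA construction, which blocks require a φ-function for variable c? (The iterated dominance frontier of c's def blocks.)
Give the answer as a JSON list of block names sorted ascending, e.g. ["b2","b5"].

idom tree: b1←b0 b2←b1 b3←b0 b4←b3 b5←b0 b6←b4 b7←b3 b8←b6
Join-block Dom:
  b3: preds {b0,b1}: {b0} ∩ {b0,b1} = {b0}; idom=b0
  b5: preds {b2,b3}: {b0,b1,b2} ∩ {b0,b3} = {b0}; idom=b0
  b7: preds {b3,b4,b6}: {b0,b3} ∩ {b0,b3,b4} ∩ {b0,b3,b4,b6} = {b0,b3}; idom=b3

DF walk-up:
  b3←b0: walk · to b0
  b3←b1: walk b1 to b0
  b5←b2: walk b2→b1 to b0
  b5←b3: walk b3 to b0
  b7←b3: walk · to b3
  b7←b4: walk b4 to b3
  b7←b6: walk b6→b4 to b3
  b0 → ∅
  b1 → {b3,b5}
  b2 → {b5}
  b3 → {b5}
  b4 → {b7}
  b5 → ∅
  b6 → {b7}
  b7 → ∅
  b8 → ∅

φ for c: defs {b6}
  DF⁺ = {b7}

Answer: ["b7"]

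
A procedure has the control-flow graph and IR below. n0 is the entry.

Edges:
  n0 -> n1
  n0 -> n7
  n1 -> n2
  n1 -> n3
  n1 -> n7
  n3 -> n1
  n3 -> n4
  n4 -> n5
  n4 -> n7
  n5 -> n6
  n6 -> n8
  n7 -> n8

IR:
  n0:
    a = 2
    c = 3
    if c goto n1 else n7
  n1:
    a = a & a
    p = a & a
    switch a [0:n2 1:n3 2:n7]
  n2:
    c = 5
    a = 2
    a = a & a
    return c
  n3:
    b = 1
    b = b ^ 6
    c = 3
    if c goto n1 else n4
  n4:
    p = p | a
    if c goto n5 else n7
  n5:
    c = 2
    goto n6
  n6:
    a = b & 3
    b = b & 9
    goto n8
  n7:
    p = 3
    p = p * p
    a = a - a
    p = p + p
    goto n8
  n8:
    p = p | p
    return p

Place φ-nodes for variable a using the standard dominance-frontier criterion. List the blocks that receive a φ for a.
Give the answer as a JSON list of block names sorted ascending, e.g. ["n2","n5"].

Answer: ["n1", "n7", "n8"]

Analysis:
idom tree: n1←n0 n2←n1 n3←n1 n4←n3 n5←n4 n6←n5 n7←n0 n8←n0
Join-block Dom:
  n1: preds {n0,n3}: {n0} ∩ {n0,n1,n3} = {n0}; idom=n0
  n7: preds {n0,n1,n4}: {n0} ∩ {n0,n1} ∩ {n0,n1,n3,n4} = {n0}; idom=n0
  n8: preds {n6,n7}: {n0,n1,n3,n4,n5,n6} ∩ {n0,n7} = {n0}; idom=n0

Frontier:
  n1←n0: walk · to n0
  n1←n3: walk n3→n1 to n0
  n7←n0: walk · to n0
  n7←n1: walk n1 to n0
  n7←n4: walk n4→n3→n1 to n0
  n8←n6: walk n6→n5→n4→n3→n1 to n0
  n8←n7: walk n7 to n0
  n0: DF=∅
  n1: DF={n1,n7,n8}
  n2: DF=∅
  n3: DF={n1,n7,n8}
  n4: DF={n7,n8}
  n5: DF={n8}
  n6: DF={n8}
  n7: DF={n8}
  n8: DF=∅

φ for a: defs {n0,n1,n2,n6,n7}
  DF⁺ = {n1,n7,n8}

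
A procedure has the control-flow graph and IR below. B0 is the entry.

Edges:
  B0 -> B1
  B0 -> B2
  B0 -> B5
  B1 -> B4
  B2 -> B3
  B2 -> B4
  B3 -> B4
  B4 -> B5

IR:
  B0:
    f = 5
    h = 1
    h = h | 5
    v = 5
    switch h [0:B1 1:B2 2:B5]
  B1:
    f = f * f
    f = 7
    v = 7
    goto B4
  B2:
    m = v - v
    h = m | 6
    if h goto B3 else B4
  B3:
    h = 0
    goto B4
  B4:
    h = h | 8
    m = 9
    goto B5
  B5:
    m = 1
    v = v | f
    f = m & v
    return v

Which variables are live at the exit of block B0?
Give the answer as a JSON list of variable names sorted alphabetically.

Answer: ["f", "h", "v"]

Analysis:
Per-block:
  B0 def {f,h,v} use ∅
  B1 def {f,v} use {f}
  B2 def {h,m} use {v}
  B3 def {h} use ∅
  B4 def {h,m} use {h}
  B5 def {f,m,v} use {f,v}

Liveness:
  live B0: ∅→{f,h,v}
  live B1: {f,h}→{f,h,v}
  live B2: {f,v}→{f,h,v}
  live B3: {f,v}→{f,h,v}
  live B4: {f,h,v}→{f,v}
  live B5: {f,v}→∅

live-out(B0) = ["f", "h", "v"]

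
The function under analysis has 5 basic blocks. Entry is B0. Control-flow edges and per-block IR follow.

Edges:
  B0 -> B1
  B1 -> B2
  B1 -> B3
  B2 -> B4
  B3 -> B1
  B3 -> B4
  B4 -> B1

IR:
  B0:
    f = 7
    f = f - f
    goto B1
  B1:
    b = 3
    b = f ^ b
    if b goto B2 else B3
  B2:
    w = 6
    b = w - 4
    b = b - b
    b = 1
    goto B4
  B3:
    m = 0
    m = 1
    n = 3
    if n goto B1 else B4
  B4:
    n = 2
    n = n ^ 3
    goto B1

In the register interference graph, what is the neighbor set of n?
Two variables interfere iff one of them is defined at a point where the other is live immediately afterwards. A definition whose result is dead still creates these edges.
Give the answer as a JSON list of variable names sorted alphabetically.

Answer: ["f"]

Derivation:
def/use:
  B0 def {f} use ∅
  B1 def {b} use {f}
  B2 def {b,w} use ∅
  B3 def {m,n} use ∅
  B4 def {n} use ∅

Liveness:
  live B0: ∅→{f}
  live B1: {f}→{f}
  live B2: {f}→{f}
  live B3: {f}→{f}
  live B4: {f}→{f}

Interfere edges:
  b: {f}
  f: {b,m,n,w}
  m: {f}
  n: {f}
  w: {f}

N(n) = ["f"]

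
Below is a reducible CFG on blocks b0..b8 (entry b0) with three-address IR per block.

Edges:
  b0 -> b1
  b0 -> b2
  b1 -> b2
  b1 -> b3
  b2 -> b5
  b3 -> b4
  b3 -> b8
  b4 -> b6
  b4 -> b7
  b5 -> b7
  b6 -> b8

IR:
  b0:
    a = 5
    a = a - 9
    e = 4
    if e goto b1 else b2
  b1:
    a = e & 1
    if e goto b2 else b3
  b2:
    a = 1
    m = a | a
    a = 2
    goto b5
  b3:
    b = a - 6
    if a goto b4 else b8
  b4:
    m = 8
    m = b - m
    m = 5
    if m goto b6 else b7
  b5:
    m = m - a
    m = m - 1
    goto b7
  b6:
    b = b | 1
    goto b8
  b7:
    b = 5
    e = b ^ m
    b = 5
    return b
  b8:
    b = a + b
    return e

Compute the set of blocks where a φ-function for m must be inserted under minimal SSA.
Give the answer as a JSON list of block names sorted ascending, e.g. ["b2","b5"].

Answer: ["b7", "b8"]

Derivation:
idom tree: b1←b0 b2←b0 b3←b1 b4←b3 b5←b2 b6←b4 b7←b0 b8←b3
Dom∩ at merges:
  b2: preds {b0,b1}: {b0} ∩ {b0,b1} = {b0}; idom=b0
  b7: preds {b4,b5}: {b0,b1,b3,b4} ∩ {b0,b2,b5} = {b0}; idom=b0
  b8: preds {b3,b6}: {b0,b1,b3} ∩ {b0,b1,b3,b4,b6} = {b0,b1,b3}; idom=b3

Frontier:
  b2←b0: walk · to b0
  b2←b1: walk b1 to b0
  b7←b4: walk b4→b3→b1 to b0
  b7←b5: walk b5→b2 to b0
  b8←b3: walk · to b3
  b8←b6: walk b6→b4 to b3
  b0: DF=∅
  b1: DF={b2,b7}
  b2: DF={b7}
  b3: DF={b7}
  b4: DF={b7,b8}
  b5: DF={b7}
  b6: DF={b8}
  b7: DF=∅
  b8: DF=∅

φ for m: defs {b2,b4,b5}
  DF⁺ = {b7,b8}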